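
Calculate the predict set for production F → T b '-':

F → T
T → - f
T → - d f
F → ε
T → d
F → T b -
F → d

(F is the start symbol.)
{ '-', 'd' }

PREDICT(F → T b '-') = (FIRST(RHS) \ {ε}) ∪ (FOLLOW(F) if ε ∈ FIRST(RHS), i.e. RHS ⇒* ε)
FIRST(T) = { '-', 'd' }
FIRST(T b '-') = { '-', 'd' }
ε ∉ FIRST(T b '-'), so FOLLOW(F) is not added.
PREDICT(F → T b '-') = { '-', 'd' }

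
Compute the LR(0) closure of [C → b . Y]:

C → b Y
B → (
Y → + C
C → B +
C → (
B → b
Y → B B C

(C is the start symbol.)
To compute CLOSURE, for each item [A → α.Bβ] where B is a non-terminal, add [B → .γ] for all productions B → γ; repeat for the newly added items until nothing changes.

Start with: [C → b . Y]
  [C → b . Y] has the dot before Y: add [Y → . + C], [Y → . B B C]
  [Y → . B B C] has the dot before B: add [B → . (], [B → . b]
No further items can be added.

CLOSURE = { [B → . (], [B → . b], [C → b . Y], [Y → . + C], [Y → . B B C] }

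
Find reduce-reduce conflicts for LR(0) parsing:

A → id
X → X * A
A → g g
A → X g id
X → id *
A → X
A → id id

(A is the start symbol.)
No reduce-reduce conflicts

A reduce-reduce conflict occurs when an LR(0) state has two complete items [A → α .] and [B → β .] — both call for a reduction, and with no lookahead the parser cannot choose between them.

Augment with A' → A and build the canonical LR(0) collection (I0 = CLOSURE({[A' → . A]}), then GOTO on every symbol after a dot until no new states appear). It has 12 states:
  I0: { [A → . X g id], [A → . X], [A → . g g], [A → . id id], [A → . id], [A' → . A], [X → . X * A], [X → . id *] }  — shift
  I1: { [A' → A .] }  — accept
  I2: { [A → X . g id], [A → X .], [X → X . * A] }  — shift, reduce
  I3: { [A → g . g] }  — shift
  I4: { [A → id . id], [A → id .], [X → id . *] }  — shift, reduce
  I5: { [X → id * .] }  — reduce
  I6: { [A → id id .] }  — reduce
  I7: { [A → g g .] }  — reduce
  I8: { [A → . X g id], [A → . X], [A → . g g], [A → . id id], [A → . id], [X → . X * A], [X → . id *], [X → X * . A] }  — shift
  I9: { [A → X g . id] }  — shift
  I10: { [A → X g id .] }  — reduce
  I11: { [X → X * A .] }  — reduce

No state contains more than one complete item.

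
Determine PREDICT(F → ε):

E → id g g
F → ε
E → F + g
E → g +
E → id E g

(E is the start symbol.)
{ '+' }

PREDICT(F → ε) = (FIRST(RHS) \ {ε}) ∪ (FOLLOW(F) if ε ∈ FIRST(RHS), i.e. RHS ⇒* ε)
The right-hand side is ε (FIRST(ε) = { ε }), so the predict set is FOLLOW(F) = { '+' }
PREDICT(F → ε) = { '+' }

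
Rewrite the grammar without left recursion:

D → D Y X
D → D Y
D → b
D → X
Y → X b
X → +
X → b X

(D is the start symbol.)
D → b D'
D → X D'
D' → Y X D'
D' → Y D'
D' → ε
Y → X b
X → +
X → b X

D is directly left-recursive. The standard transformation for
  A → A α₁ | ... | A α_m | β₁ | ... | β_n
is
  A  → β₁ A' | ... | β_n A'
  A' → α₁ A' | ... | α_m A' | ε

D → b becomes D → b D'
D → X becomes D → X D'
D → D Y X becomes D' → Y X D'
D → D Y becomes D' → Y D'
Add D' → ε

Productions for other non-terminals are unchanged:
  Y → X b
  X → +
  X → b X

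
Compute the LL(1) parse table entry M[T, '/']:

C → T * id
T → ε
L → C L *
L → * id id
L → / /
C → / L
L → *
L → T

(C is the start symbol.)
T → ε

To find M[T, '/'], we find productions for T where '/' is in the predict set (PREDICT(N → α) = (FIRST(α) \ {ε}) ∪ (FOLLOW(N) if α ⇒* ε)).

Relevant sets:
  FOLLOW(T) = { $, '*', '/' }

T → ε: PREDICT = { $, '*', '/' }
  '/' is in predict set, so this production goes in M[T, '/']

M[T, '/'] = T → ε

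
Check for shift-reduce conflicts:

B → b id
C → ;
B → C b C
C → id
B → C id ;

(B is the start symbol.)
Augment with B' → B and build the canonical LR(0) collection (I0 = CLOSURE({[B' → . B]}), then GOTO on every symbol after a dot until no new states appear). It has 11 states:
  I0: { [B → . C b C], [B → . C id ;], [B → . b id], [B' → . B], [C → . ;], [C → . id] }  — shift
  I1: { [C → ; .] }  — reduce
  I2: { [B' → B .] }  — accept
  I3: { [B → C . b C], [B → C . id ;] }  — shift
  I4: { [B → b . id] }  — shift
  I5: { [C → id .] }  — reduce
  I6: { [B → b id .] }  — reduce
  I7: { [B → C b . C], [C → . ;], [C → . id] }  — shift
  I8: { [B → C id . ;] }  — shift
  I9: { [B → C id ; .] }  — reduce
  I10: { [B → C b C .] }  — reduce

No state contains both a complete item and a shift item.

Answer: No shift-reduce conflicts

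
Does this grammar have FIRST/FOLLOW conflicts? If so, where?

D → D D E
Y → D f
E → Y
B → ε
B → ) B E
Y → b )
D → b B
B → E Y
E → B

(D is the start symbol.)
Yes. E → Y with FOLLOW(E) on { 'b' }; B → ')' B E with FOLLOW(B) on { ')' }; B → E Y with FOLLOW(B) on { ')', 'b' }

Nullable non-terminals: B, E.
FIRST sets used below: FIRST(E) = { ')', 'b', ε }, FIRST(Y) = { 'b' }, FIRST(B) = { ')', 'b', ε }

B: nullable alternative(s) B → ε; FOLLOW(B) = { $, ')', 'b', 'f' }
  B → ε: FIRST \ {ε} = { } — this is the only nullable alternative, skip
  B → ) B E: FIRST \ {ε} = { ')' } — overlaps FOLLOW(B) on { ')' }: CONFLICT
  B → E Y: FIRST \ {ε} = { ')', 'b' } — overlaps FOLLOW(B) on { ')', 'b' }: CONFLICT

E: nullable alternative(s) E → B; FOLLOW(E) = { $, ')', 'b', 'f' }
  E → Y: FIRST \ {ε} = { 'b' } — overlaps FOLLOW(E) on { 'b' }: CONFLICT
  E → B: FIRST \ {ε} = { ')', 'b' } — this is the only nullable alternative, skip

D, Y have no nullable alternative, so no FIRST/FOLLOW check is needed there.

So the grammar has 3 FIRST/FOLLOW conflicts (marked CONFLICT above).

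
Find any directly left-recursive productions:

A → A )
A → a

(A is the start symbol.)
Yes, A is left-recursive

Direct left recursion occurs when N → N α for some non-terminal N (the right-hand side begins with the left-hand side itself).

A → A ): LEFT RECURSIVE (starts with A)
A → a: starts with a

The grammar has direct left recursion on: A.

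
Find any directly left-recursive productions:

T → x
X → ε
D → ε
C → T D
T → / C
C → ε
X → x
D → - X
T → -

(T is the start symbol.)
Direct left recursion occurs when N → N α for some non-terminal N (the right-hand side begins with the left-hand side itself).

T → x: starts with x
X → ε: starts with ε
D → ε: starts with ε
C → T D: starts with T
T → / C: starts with '/'
C → ε: starts with ε
X → x: starts with x
D → - X: starts with '-'
T → -: starts with '-'

No direct left recursion found.

Answer: No direct left recursion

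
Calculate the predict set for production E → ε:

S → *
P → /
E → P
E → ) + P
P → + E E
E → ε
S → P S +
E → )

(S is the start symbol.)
PREDICT(E → ε) = (FIRST(RHS) \ {ε}) ∪ (FOLLOW(E) if ε ∈ FIRST(RHS), i.e. RHS ⇒* ε)
The right-hand side is ε (FIRST(ε) = { ε }), so the predict set is FOLLOW(E) = { ')', '*', '+', '/' }
PREDICT(E → ε) = { ')', '*', '+', '/' }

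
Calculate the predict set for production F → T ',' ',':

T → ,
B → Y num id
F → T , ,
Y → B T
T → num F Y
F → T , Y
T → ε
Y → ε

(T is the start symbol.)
PREDICT(F → T ',' ',') = (FIRST(RHS) \ {ε}) ∪ (FOLLOW(F) if ε ∈ FIRST(RHS), i.e. RHS ⇒* ε)
FIRST(T) = { ',', 'num', ε }
FIRST(T ',' ',') = { ',', 'num' }
ε ∉ FIRST(T ',' ','), so FOLLOW(F) is not added.
PREDICT(F → T ',' ',') = { ',', 'num' }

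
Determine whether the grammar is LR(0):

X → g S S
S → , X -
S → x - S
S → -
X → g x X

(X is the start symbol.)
Augment with X' → X and build the canonical LR(0) collection (I0 = CLOSURE({[X' → . X]}), then GOTO on every symbol after a dot until no new states appear). It has 14 states:
  I0: { [X → . g S S], [X → . g x X], [X' → . X] }  — shift
  I1: { [X' → X .] }  — accept
  I2: { [S → . , X -], [S → . -], [S → . x - S], [X → g . S S], [X → g . x X] }  — shift
  I3: { [S → , . X -], [X → . g S S], [X → . g x X] }  — shift
  I4: { [S → - .] }  — reduce
  I5: { [S → . , X -], [S → . -], [S → . x - S], [X → g S . S] }  — shift
  I6: { [S → x . - S], [X → . g S S], [X → . g x X], [X → g x . X] }  — shift
  I7: { [S → . , X -], [S → . -], [S → . x - S], [S → x - . S] }  — shift
  I8: { [X → g x X .] }  — reduce
  I9: { [S → x - S .] }  — reduce
  I10: { [S → x . - S] }  — shift
  I11: { [X → g S S .] }  — reduce
  I12: { [S → , X . -] }  — shift
  I13: { [S → , X - .] }  — reduce

Every state is either a pure shift/goto state or contains exactly one complete item and nothing to shift — no conflicts. The grammar is LR(0).

Answer: Yes, the grammar is LR(0)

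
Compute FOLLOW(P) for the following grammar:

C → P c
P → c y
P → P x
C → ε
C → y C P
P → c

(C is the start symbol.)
To compute FOLLOW(P), find every occurrence of P on a right-hand side N → α P β: add FIRST(β) \ {ε}, and if β is empty or nullable also add FOLLOW(N). Iterate to a fixed point.

In C → P c: P is followed by c, add FIRST(c) \ {ε} = { 'c' }
In P → P x: P is followed by x, add FIRST(x) \ {ε} = { 'x' }
In C → y C P: P is at the end, add FOLLOW(C)

The FOLLOW sets referred to above (computed the same way, to a fixed point):
  FOLLOW(C) = { $, 'c' }

Taking the union: FOLLOW(P) = { $, 'c', 'x' }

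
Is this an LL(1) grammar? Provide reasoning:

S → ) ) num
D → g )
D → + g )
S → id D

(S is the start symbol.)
For S:
  PREDICT(S → ')' ')' num) = { ')' }
  PREDICT(S → id D) = { 'id' }
For D:
  PREDICT(D → g ')') = { 'g' }
  PREDICT(D → '+' g ')') = { '+' }

All predict sets are disjoint. The grammar IS LL(1).

Answer: Yes, the grammar is LL(1).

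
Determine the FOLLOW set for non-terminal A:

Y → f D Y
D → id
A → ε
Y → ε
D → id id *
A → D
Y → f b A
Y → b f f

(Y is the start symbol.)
To compute FOLLOW(A), find every occurrence of A on a right-hand side N → α A β: add FIRST(β) \ {ε}, and if β is empty or nullable also add FOLLOW(N). Iterate to a fixed point.

In Y → f b A: A is at the end, add FOLLOW(Y)

The FOLLOW sets referred to above (computed the same way, to a fixed point):
  FOLLOW(Y) = { $ }

Taking the union: FOLLOW(A) = { $ }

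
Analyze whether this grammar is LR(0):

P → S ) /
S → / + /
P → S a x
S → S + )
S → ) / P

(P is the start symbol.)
Yes, the grammar is LR(0)

Augment with P' → P and build the canonical LR(0) collection (I0 = CLOSURE({[P' → . P]}), then GOTO on every symbol after a dot until no new states appear). It has 15 states:
  I0: { [P → . S ) /], [P → . S a x], [P' → . P], [S → . ) / P], [S → . / + /], [S → . S + )] }  — shift
  I1: { [S → ) . / P] }  — shift
  I2: { [S → / . + /] }  — shift
  I3: { [P' → P .] }  — accept
  I4: { [P → S . ) /], [P → S . a x], [S → S . + )] }  — shift
  I5: { [P → S ) . /] }  — shift
  I6: { [S → S + . )] }  — shift
  I7: { [P → S a . x] }  — shift
  I8: { [P → S a x .] }  — reduce
  I9: { [S → S + ) .] }  — reduce
  I10: { [P → S ) / .] }  — reduce
  I11: { [S → / + . /] }  — shift
  I12: { [S → / + / .] }  — reduce
  I13: { [P → . S ) /], [P → . S a x], [S → ) / . P], [S → . ) / P], [S → . / + /], [S → . S + )] }  — shift
  I14: { [S → ) / P .] }  — reduce

Every state is either a pure shift/goto state or contains exactly one complete item and nothing to shift — no conflicts. The grammar is LR(0).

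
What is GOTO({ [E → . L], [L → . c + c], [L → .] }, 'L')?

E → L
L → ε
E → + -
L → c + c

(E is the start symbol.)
{ [E → L .] }

GOTO(I, 'L') = CLOSURE({ [A → αX.β] : [A → α.Xβ] ∈ I, X = 'L' })

Items with dot before 'L', with the dot advanced:
  [E → . L] → [E → L .]
Closure adds nothing (no advanced item has the dot before a non-terminal).

GOTO = { [E → L .] }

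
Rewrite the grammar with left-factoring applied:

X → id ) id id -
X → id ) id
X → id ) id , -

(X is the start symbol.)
Left-factoring transforms A → αβ₁ | αβ₂ into A → αA' and A' → β₁ | β₂
(α is the longest common prefix among the alternatives). Repeat until
no nonterminal has two alternatives with a common prefix.

Round 1: X has alternatives sharing prefix 'id ) id'. Introduce X': X → id ) id X'
  Add: X' → id -
  Add: X' → ε
  Add: X' → , -

No remaining common prefixes — done.

Resulting grammar:
X → id ) id X'
X' → id -
X' → ε
X' → , -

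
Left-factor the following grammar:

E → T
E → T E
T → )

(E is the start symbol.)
Left-factoring transforms A → αβ₁ | αβ₂ into A → αA' and A' → β₁ | β₂
(α is the longest common prefix among the alternatives). Repeat until
no nonterminal has two alternatives with a common prefix.

Round 1: E has alternatives sharing prefix 'T'. Introduce E': E → T E'
  Add: E' → ε
  Add: E' → E

No remaining common prefixes — done.

Resulting grammar:
E → T E'
E' → ε
E' → E
T → )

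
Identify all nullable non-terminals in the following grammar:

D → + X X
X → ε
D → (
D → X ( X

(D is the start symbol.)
{ 'X' }

A non-terminal is nullable if it can derive ε (the empty string): either it has an ε-production, or it has a production whose right-hand side consists entirely of nullable non-terminals.

ε-productions: X → ε
So X is immediately nullable.
No further non-terminal can be added: every production for the remaining non-terminals contains a terminal or a non-nullable non-terminal.
Nullable = { 'X' }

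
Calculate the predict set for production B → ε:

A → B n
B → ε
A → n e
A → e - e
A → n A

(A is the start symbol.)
{ 'n' }

PREDICT(B → ε) = (FIRST(RHS) \ {ε}) ∪ (FOLLOW(B) if ε ∈ FIRST(RHS), i.e. RHS ⇒* ε)
The right-hand side is ε (FIRST(ε) = { ε }), so the predict set is FOLLOW(B) = { 'n' }
PREDICT(B → ε) = { 'n' }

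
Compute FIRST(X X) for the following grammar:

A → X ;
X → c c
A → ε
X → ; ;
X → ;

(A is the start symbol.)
{ ';', 'c' }

FIRST sets of the non-terminals involved (from the grammar, by fixed-point iteration):
  FIRST(X) = { ';', 'c' }

To compute FIRST(X X), process the symbols left to right:
Symbol X is a non-terminal. Add FIRST(X) \ {ε} = { ';', 'c' }
X is not nullable (ε ∉ FIRST(X)), so stop here.
FIRST(X X) = { ';', 'c' }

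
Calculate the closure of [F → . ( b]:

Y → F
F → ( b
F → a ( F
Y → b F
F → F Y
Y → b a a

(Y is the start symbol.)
{ [F → . ( b] }

Start with: [F → . ( b]
The dot precedes the terminal '(', so nothing is added.

CLOSURE = { [F → . ( b] }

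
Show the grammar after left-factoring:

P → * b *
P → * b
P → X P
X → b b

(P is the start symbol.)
P → * b P'
P' → *
P' → ε
P → X P
X → b b

Left-factoring transforms A → αβ₁ | αβ₂ into A → αA' and A' → β₁ | β₂
(α is the longest common prefix among the alternatives). Repeat until
no nonterminal has two alternatives with a common prefix.

Round 1: P has alternatives sharing prefix '* b'. Introduce P': P → * b P'
  Add: P' → *
  Add: P' → ε

No remaining common prefixes — done.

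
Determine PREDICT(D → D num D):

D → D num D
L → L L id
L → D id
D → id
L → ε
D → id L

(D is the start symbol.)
{ 'id' }

PREDICT(D → D num D) = (FIRST(RHS) \ {ε}) ∪ (FOLLOW(D) if ε ∈ FIRST(RHS), i.e. RHS ⇒* ε)
FIRST(D) = { 'id' }
FIRST(D num D) = { 'id' }
ε ∉ FIRST(D num D), so FOLLOW(D) is not added.
PREDICT(D → D num D) = { 'id' }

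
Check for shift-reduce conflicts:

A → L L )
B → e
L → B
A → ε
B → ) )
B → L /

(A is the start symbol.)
Yes — I0: [A → .] vs [B → . ) )]

Augment with A' → A and build the canonical LR(0) collection (I0 = CLOSURE({[A' → . A]}), then GOTO on every symbol after a dot until no new states appear). It has 10 states:
  I0: { [A → . L L )], [A → .], [A' → . A], [B → . ) )], [B → . L /], [B → . e], [L → . B] }  — shift, reduce
  I1: { [B → ) . )] }  — shift
  I2: { [A' → A .] }  — accept
  I3: { [L → B .] }  — reduce
  I4: { [A → L . L )], [B → . ) )], [B → . L /], [B → . e], [B → L . /], [L → . B] }  — shift
  I5: { [B → e .] }  — reduce
  I6: { [B → L / .] }  — reduce
  I7: { [A → L L . )], [B → L . /] }  — shift
  I8: { [A → L L ) .] }  — reduce
  I9: { [B → ) ) .] }  — reduce

I0 contains reduce item [A → .] and shift items [B → . ) )], [B → . e] — shift-reduce conflict.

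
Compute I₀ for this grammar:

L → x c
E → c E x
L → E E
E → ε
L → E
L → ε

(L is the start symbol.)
First, augment the grammar with L' → L
I₀ = CLOSURE({ [L' → . L] }):
  [L' → . L] has the dot before L: add [L → . x c], [L → . E E], [L → . E], [L → .]
  [L → . E E] has the dot before E: add [E → . c E x], [E → .]
No further items can be added.

I₀ = { [E → . c E x], [E → .], [L → . E E], [L → . E], [L → . x c], [L → .], [L' → . L] }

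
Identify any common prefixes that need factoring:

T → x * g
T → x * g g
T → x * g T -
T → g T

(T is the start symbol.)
Left-factoring is needed when two productions for the same non-terminal
share a common prefix on the right-hand side.

Productions for T:
  T → x * g
  T → x * g g
  T → x * g T -
  T → g T

Found common prefix 'x * g' in productions for T

Answer: Yes, T has productions with common prefix 'x * g'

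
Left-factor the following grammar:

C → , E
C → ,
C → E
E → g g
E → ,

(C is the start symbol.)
Left-factoring transforms A → αβ₁ | αβ₂ into A → αA' and A' → β₁ | β₂
(α is the longest common prefix among the alternatives). Repeat until
no nonterminal has two alternatives with a common prefix.

Round 1: C has alternatives sharing prefix ','. Introduce C': C → , C'
  Add: C' → E
  Add: C' → ε

No remaining common prefixes — done.

Resulting grammar:
C → , C'
C' → E
C' → ε
C → E
E → g g
E → ,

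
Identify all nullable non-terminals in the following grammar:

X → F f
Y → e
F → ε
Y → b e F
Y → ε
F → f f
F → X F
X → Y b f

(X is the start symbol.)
{ 'F', 'Y' }

A non-terminal is nullable if it can derive ε (the empty string): either it has an ε-production, or it has a production whose right-hand side consists entirely of nullable non-terminals.

ε-productions: F → ε, Y → ε
So F, Y are immediately nullable.
No further non-terminal can be added: every production for the remaining non-terminals contains a terminal or a non-nullable non-terminal.
Nullable = { 'F', 'Y' }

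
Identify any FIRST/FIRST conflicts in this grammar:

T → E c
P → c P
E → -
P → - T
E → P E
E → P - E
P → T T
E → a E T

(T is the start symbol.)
FIRST sets of the non-terminals at (or reachable through a nullable prefix from) the front of some alternative:
  FIRST(T) = { '-', 'a', 'c' }
  FIRST(P) = { '-', 'a', 'c' }

Productions for P:
  P → c P: FIRST = { 'c' }
  P → - T: FIRST = { '-' }
  P → T T: FIRST = { '-', 'a', 'c' }
Productions for E:
  E → -: FIRST = { '-' }
  E → P E: FIRST = { '-', 'a', 'c' }
  E → P - E: FIRST = { '-', 'a', 'c' }
  E → a E T: FIRST = { 'a' }
T has only one production, so no FIRST/FIRST conflict is possible there.

Conflict for P: P → c P and P → T T
  Overlap: { 'c' }
Conflict for P: P → - T and P → T T
  Overlap: { '-' }
Conflict for E: E → - and E → P E
  Overlap: { '-' }
Conflict for E: E → - and E → P - E
  Overlap: { '-' }
Conflict for E: E → P E and E → P - E
  Overlap: { '-', 'a', 'c' }
Conflict for E: E → P E and E → a E T
  Overlap: { 'a' }
Conflict for E: E → P - E and E → a E T
  Overlap: { 'a' }

Answer: Yes. P → c P / P → T T on { 'c' }; P → '-' T / P → T T on { '-' }; E → '-' / E → P E on { '-' }; E → '-' / E → P '-' E on { '-' }; E → P E / E → P '-' E on { '-', 'a', 'c' }; E → P E / E → a E T on { 'a' }; E → P '-' E / E → a E T on { 'a' }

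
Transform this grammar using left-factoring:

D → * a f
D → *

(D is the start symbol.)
D → * D'
D' → a f
D' → ε

Left-factoring transforms A → αβ₁ | αβ₂ into A → αA' and A' → β₁ | β₂
(α is the longest common prefix among the alternatives). Repeat until
no nonterminal has two alternatives with a common prefix.

Round 1: D has alternatives sharing prefix '*'. Introduce D': D → * D'
  Add: D' → a f
  Add: D' → ε

No remaining common prefixes — done.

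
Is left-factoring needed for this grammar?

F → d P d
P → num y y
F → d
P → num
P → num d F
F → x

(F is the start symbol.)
Left-factoring is needed when two productions for the same non-terminal
share a common prefix on the right-hand side.

Productions for F:
  F → d P d
  F → d
  F → x
Productions for P:
  P → num y y
  P → num
  P → num d F

Found common prefix 'd' in productions for F
Found common prefix 'num' in productions for P

Answer: Yes, F has productions with common prefix 'd'; P has productions with common prefix 'num'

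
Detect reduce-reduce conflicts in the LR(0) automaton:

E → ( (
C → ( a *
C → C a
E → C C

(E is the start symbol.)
A reduce-reduce conflict occurs when an LR(0) state has two complete items [A → α .] and [B → β .] — both call for a reduction, and with no lookahead the parser cannot choose between them.

Augment with E' → E and build the canonical LR(0) collection (I0 = CLOSURE({[E' → . E]}), then GOTO on every symbol after a dot until no new states appear). It has 10 states:
  I0: { [C → . ( a *], [C → . C a], [E → . ( (], [E → . C C], [E' → . E] }  — shift
  I1: { [C → ( . a *], [E → ( . (] }  — shift
  I2: { [C → . ( a *], [C → . C a], [C → C . a], [E → C . C] }  — shift
  I3: { [E' → E .] }  — accept
  I4: { [C → ( . a *] }  — shift
  I5: { [C → C . a], [E → C C .] }  — shift, reduce
  I6: { [C → C a .] }  — reduce
  I7: { [C → ( a . *] }  — shift
  I8: { [C → ( a * .] }  — reduce
  I9: { [E → ( ( .] }  — reduce

No state contains more than one complete item.

Answer: No reduce-reduce conflicts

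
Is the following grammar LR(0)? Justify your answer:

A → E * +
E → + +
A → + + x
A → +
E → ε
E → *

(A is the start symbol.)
No. Shift-reduce conflict between [E → .] and [A → . +]

Augment with A' → A and build the canonical LR(0) collection (I0 = CLOSURE({[A' → . A]}), then GOTO on every symbol after a dot until no new states appear). It has 9 states:
  I0: { [A → . + + x], [A → . +], [A → . E * +], [A' → . A], [E → . *], [E → . + +], [E → .] }  — shift, reduce
  I1: { [E → * .] }  — reduce
  I2: { [A → + . + x], [A → + .], [E → + . +] }  — shift, reduce
  I3: { [A' → A .] }  — accept
  I4: { [A → E . * +] }  — shift
  I5: { [A → E * . +] }  — shift
  I6: { [A → E * + .] }  — reduce
  I7: { [A → + + . x], [E → + + .] }  — shift, reduce
  I8: { [A → + + x .] }  — reduce

Conflict in state I0:
  Shift-reduce conflict between [E → .] and [A → . +]
So the grammar is NOT LR(0).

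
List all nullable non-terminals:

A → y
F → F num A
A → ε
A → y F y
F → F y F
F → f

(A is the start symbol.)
ε-productions: A → ε
So A is immediately nullable.
No further non-terminal can be added: every production for the remaining non-terminals contains a terminal or a non-nullable non-terminal.
Nullable = { 'A' }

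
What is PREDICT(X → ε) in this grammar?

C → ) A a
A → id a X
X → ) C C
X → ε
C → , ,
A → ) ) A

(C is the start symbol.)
{ 'a' }

PREDICT(X → ε) = (FIRST(RHS) \ {ε}) ∪ (FOLLOW(X) if ε ∈ FIRST(RHS), i.e. RHS ⇒* ε)
The right-hand side is ε (FIRST(ε) = { ε }), so the predict set is FOLLOW(X) = { 'a' }
PREDICT(X → ε) = { 'a' }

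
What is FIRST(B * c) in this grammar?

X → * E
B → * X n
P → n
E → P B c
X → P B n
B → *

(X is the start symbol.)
FIRST sets of the non-terminals involved (from the grammar, by fixed-point iteration):
  FIRST(B) = { '*' }

To compute FIRST(B * c), process the symbols left to right:
Symbol B is a non-terminal. Add FIRST(B) \ {ε} = { '*' }
B is not nullable (ε ∉ FIRST(B)), so stop here.
FIRST(B * c) = { '*' }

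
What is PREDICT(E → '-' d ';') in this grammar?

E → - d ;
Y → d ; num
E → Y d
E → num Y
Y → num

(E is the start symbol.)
PREDICT(E → '-' d ';') = (FIRST(RHS) \ {ε}) ∪ (FOLLOW(E) if ε ∈ FIRST(RHS), i.e. RHS ⇒* ε)
FIRST('-' d ';') = { '-' }
ε ∉ FIRST('-' d ';'), so FOLLOW(E) is not added.
PREDICT(E → '-' d ';') = { '-' }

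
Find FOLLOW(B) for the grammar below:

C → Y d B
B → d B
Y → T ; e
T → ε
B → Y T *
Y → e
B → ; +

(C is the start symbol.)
To compute FOLLOW(B), find every occurrence of B on a right-hand side N → α B β: add FIRST(β) \ {ε}, and if β is empty or nullable also add FOLLOW(N). Iterate to a fixed point.

In C → Y d B: B is at the end, add FOLLOW(C)
In B → d B: B is at the end; this adds FOLLOW(B) to itself — nothing new

The FOLLOW sets referred to above (computed the same way, to a fixed point):
  FOLLOW(C) = { $ }

Taking the union: FOLLOW(B) = { $ }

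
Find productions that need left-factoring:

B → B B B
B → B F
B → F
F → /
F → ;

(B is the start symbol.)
Yes, B has productions with common prefix 'B'

Left-factoring is needed when two productions for the same non-terminal
share a common prefix on the right-hand side.

Productions for B:
  B → B B B
  B → B F
  B → F
Productions for F:
  F → /
  F → ;

Found common prefix 'B' in productions for B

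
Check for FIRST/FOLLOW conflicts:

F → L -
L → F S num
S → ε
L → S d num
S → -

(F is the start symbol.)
No FIRST/FOLLOW conflicts.

Nullable non-terminals: S.

S: nullable alternative(s) S → ε; FOLLOW(S) = { 'd', 'num' }
  S → ε: FIRST \ {ε} = { } — this is the only nullable alternative, skip
  S → -: FIRST \ {ε} = { '-' } — disjoint from FOLLOW(S)

F, L have no nullable alternative, so no FIRST/FOLLOW check is needed there.

No FIRST/FOLLOW conflicts found.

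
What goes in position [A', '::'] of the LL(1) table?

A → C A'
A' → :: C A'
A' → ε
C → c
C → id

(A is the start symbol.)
To find M[A', '::'], we find productions for A' where '::' is in the predict set (PREDICT(N → α) = (FIRST(α) \ {ε}) ∪ (FOLLOW(N) if α ⇒* ε)).

Relevant sets:
  FOLLOW(A') = { $ }

A' → :: C A': PREDICT = { '::' }
  '::' is in predict set, so this production goes in M[A', '::']
A' → ε: PREDICT = { $ }

M[A', '::'] = A' → :: C A'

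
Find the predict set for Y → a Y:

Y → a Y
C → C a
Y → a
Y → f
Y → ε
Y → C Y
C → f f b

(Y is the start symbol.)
{ 'a' }

PREDICT(Y → a Y) = (FIRST(RHS) \ {ε}) ∪ (FOLLOW(Y) if ε ∈ FIRST(RHS), i.e. RHS ⇒* ε)
FIRST(a Y) = { 'a' }
ε ∉ FIRST(a Y), so FOLLOW(Y) is not added.
PREDICT(Y → a Y) = { 'a' }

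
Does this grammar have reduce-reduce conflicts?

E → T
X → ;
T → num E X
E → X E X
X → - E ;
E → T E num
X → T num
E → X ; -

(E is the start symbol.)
No reduce-reduce conflicts

Augment with E' → E and build the canonical LR(0) collection (I0 = CLOSURE({[E' → . E]}), then GOTO on every symbol after a dot until no new states appear). It has 20 states:
  I0: { [E → . T E num], [E → . T], [E → . X ; -], [E → . X E X], [E' → . E], [T → . num E X], [X → . - E ;], [X → . ;], [X → . T num] }  — shift
  I1: { [E → . T E num], [E → . T], [E → . X ; -], [E → . X E X], [T → . num E X], [X → - . E ;], [X → . - E ;], [X → . ;], [X → . T num] }  — shift
  I2: { [X → ; .] }  — reduce
  I3: { [E' → E .] }  — accept
  I4: { [E → . T E num], [E → . T], [E → . X ; -], [E → . X E X], [E → T . E num], [E → T .], [T → . num E X], [X → . - E ;], [X → . ;], [X → . T num], [X → T . num] }  — shift, reduce
  I5: { [E → . T E num], [E → . T], [E → . X ; -], [E → . X E X], [E → X . ; -], [E → X . E X], [T → . num E X], [X → . - E ;], [X → . ;], [X → . T num] }  — shift
  I6: { [E → . T E num], [E → . T], [E → . X ; -], [E → . X E X], [T → . num E X], [T → num . E X], [X → . - E ;], [X → . ;], [X → . T num] }  — shift
  I7: { [T → . num E X], [T → num E . X], [X → . - E ;], [X → . ;], [X → . T num] }  — shift
  I8: { [X → T . num] }  — shift
  I9: { [T → num E X .] }  — reduce
  I10: { [X → T num .] }  — reduce
  I11: { [E → X ; . -], [X → ; .] }  — shift, reduce
  I12: { [E → X E . X], [T → . num E X], [X → . - E ;], [X → . ;], [X → . T num] }  — shift
  I13: { [E → X E X .] }  — reduce
  I14: { [E → X ; - .] }  — reduce
  I15: { [E → T E . num] }  — shift
  I16: { [E → . T E num], [E → . T], [E → . X ; -], [E → . X E X], [T → . num E X], [T → num . E X], [X → . - E ;], [X → . ;], [X → . T num], [X → T num .] }  — shift, reduce
  I17: { [E → T E num .] }  — reduce
  I18: { [X → - E . ;] }  — shift
  I19: { [X → - E ; .] }  — reduce

No state contains more than one complete item.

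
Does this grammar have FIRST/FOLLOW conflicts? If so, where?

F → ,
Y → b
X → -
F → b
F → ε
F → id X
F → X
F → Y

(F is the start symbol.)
A FIRST/FOLLOW conflict occurs when a non-terminal N has a nullable alternative N → β (β ⇒* ε) and another alternative N → α with FIRST(α) ∩ FOLLOW(N) ≠ ∅: on such a lookahead the parser cannot decide between expanding α and letting N vanish via β.

Nullable non-terminals: F.
FIRST sets used below: FIRST(X) = { '-' }, FIRST(Y) = { 'b' }

F: nullable alternative(s) F → ε; FOLLOW(F) = { $ }
  F → ,: FIRST \ {ε} = { ',' } — disjoint from FOLLOW(F)
  F → b: FIRST \ {ε} = { 'b' } — disjoint from FOLLOW(F)
  F → ε: FIRST \ {ε} = { } — this is the only nullable alternative, skip
  F → id X: FIRST \ {ε} = { 'id' } — disjoint from FOLLOW(F)
  F → X: FIRST \ {ε} = { '-' } — disjoint from FOLLOW(F)
  F → Y: FIRST \ {ε} = { 'b' } — disjoint from FOLLOW(F)

X, Y have no nullable alternative, so no FIRST/FOLLOW check is needed there.

No FIRST/FOLLOW conflicts found.

Answer: No FIRST/FOLLOW conflicts.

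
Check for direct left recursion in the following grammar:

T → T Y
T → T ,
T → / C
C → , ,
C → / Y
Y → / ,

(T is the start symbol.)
Direct left recursion occurs when N → N α for some non-terminal N (the right-hand side begins with the left-hand side itself).

T → T Y: LEFT RECURSIVE (starts with T)
T → T ,: LEFT RECURSIVE (starts with T)
T → / C: starts with '/'
C → , ,: starts with ','
C → / Y: starts with '/'
Y → / ,: starts with '/'

The grammar has direct left recursion on: T.

Answer: Yes, T is left-recursive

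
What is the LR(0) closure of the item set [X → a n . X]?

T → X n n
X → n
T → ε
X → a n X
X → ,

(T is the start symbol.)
To compute CLOSURE, for each item [A → α.Bβ] where B is a non-terminal, add [B → .γ] for all productions B → γ; repeat for the newly added items until nothing changes.

Start with: [X → a n . X]
  [X → a n . X] has the dot before X: add [X → . n], [X → . a n X], [X → . ,]
No further items can be added.

CLOSURE = { [X → . ,], [X → . a n X], [X → . n], [X → a n . X] }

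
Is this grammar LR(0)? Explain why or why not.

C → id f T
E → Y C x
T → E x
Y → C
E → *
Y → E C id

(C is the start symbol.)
Yes, the grammar is LR(0)

A grammar is LR(0) if no state in the canonical LR(0) collection has:
  - both a shift item (dot before a terminal) and a complete item (shift-reduce conflict), or
  - two or more complete items (reduce-reduce conflict; the accept item [C' → C .] counts as a complete item here).

Augment with C' → C and build the canonical LR(0) collection (I0 = CLOSURE({[C' → . C]}), then GOTO on every symbol after a dot until no new states appear). It has 14 states:
  I0: { [C → . id f T], [C' → . C] }  — shift
  I1: { [C' → C .] }  — accept
  I2: { [C → id . f T] }  — shift
  I3: { [C → . id f T], [C → id f . T], [E → . *], [E → . Y C x], [T → . E x], [Y → . C], [Y → . E C id] }  — shift
  I4: { [E → * .] }  — reduce
  I5: { [Y → C .] }  — reduce
  I6: { [C → . id f T], [T → E . x], [Y → E . C id] }  — shift
  I7: { [C → id f T .] }  — reduce
  I8: { [C → . id f T], [E → Y . C x] }  — shift
  I9: { [E → Y C . x] }  — shift
  I10: { [E → Y C x .] }  — reduce
  I11: { [Y → E C . id] }  — shift
  I12: { [T → E x .] }  — reduce
  I13: { [Y → E C id .] }  — reduce

Every state is either a pure shift/goto state or contains exactly one complete item and nothing to shift — no conflicts. The grammar is LR(0).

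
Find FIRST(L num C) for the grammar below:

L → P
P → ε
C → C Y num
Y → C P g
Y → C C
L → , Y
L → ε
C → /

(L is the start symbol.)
FIRST sets of the non-terminals involved (from the grammar, by fixed-point iteration):
  FIRST(L) = { ',', ε }

To compute FIRST(L num C), process the symbols left to right:
Symbol L is a non-terminal. Add FIRST(L) \ {ε} = { ',' }
L is nullable (ε ∈ FIRST(L)), continue to the next symbol.
Symbol num is a terminal. Add 'num' and stop.
FIRST(L num C) = { ',', 'num' }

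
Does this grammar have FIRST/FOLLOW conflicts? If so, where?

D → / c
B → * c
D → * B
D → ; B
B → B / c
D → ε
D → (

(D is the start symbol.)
Nullable non-terminals: D.

D: nullable alternative(s) D → ε; FOLLOW(D) = { $ }
  D → / c: FIRST \ {ε} = { '/' } — disjoint from FOLLOW(D)
  D → * B: FIRST \ {ε} = { '*' } — disjoint from FOLLOW(D)
  D → ; B: FIRST \ {ε} = { ';' } — disjoint from FOLLOW(D)
  D → ε: FIRST \ {ε} = { } — this is the only nullable alternative, skip
  D → (: FIRST \ {ε} = { '(' } — disjoint from FOLLOW(D)

B has no nullable alternative, so no FIRST/FOLLOW check is needed there.

No FIRST/FOLLOW conflicts found.

Answer: No FIRST/FOLLOW conflicts.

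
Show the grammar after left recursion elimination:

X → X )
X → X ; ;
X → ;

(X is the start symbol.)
X is directly left-recursive. The standard transformation for
  A → A α₁ | ... | A α_m | β₁ | ... | β_n
is
  A  → β₁ A' | ... | β_n A'
  A' → α₁ A' | ... | α_m A' | ε

X → ; becomes X → ; X'
X → X ) becomes X' → ) X'
X → X ; ; becomes X' → ; ; X'
Add X' → ε

Resulting grammar:
X → ; X'
X' → ) X'
X' → ; ; X'
X' → ε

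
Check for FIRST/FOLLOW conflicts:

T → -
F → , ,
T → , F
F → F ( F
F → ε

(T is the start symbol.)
Yes. F → F '(' F with FOLLOW(F) on { '(' }

A FIRST/FOLLOW conflict occurs when a non-terminal N has a nullable alternative N → β (β ⇒* ε) and another alternative N → α with FIRST(α) ∩ FOLLOW(N) ≠ ∅: on such a lookahead the parser cannot decide between expanding α and letting N vanish via β.

Nullable non-terminals: F.
FIRST sets used below: FIRST(F) = { '(', ',', ε }

F: nullable alternative(s) F → ε; FOLLOW(F) = { $, '(' }
  F → , ,: FIRST \ {ε} = { ',' } — disjoint from FOLLOW(F)
  F → F ( F: FIRST \ {ε} = { '(', ',' } — overlaps FOLLOW(F) on { '(' }: CONFLICT
  F → ε: FIRST \ {ε} = { } — this is the only nullable alternative, skip

T has no nullable alternative, so no FIRST/FOLLOW check is needed there.

So the grammar has 1 FIRST/FOLLOW conflict (marked CONFLICT above).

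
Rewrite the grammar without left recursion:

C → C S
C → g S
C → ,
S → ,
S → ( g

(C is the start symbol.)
C is directly left-recursive. The standard transformation for
  A → A α₁ | ... | A α_m | β₁ | ... | β_n
is
  A  → β₁ A' | ... | β_n A'
  A' → α₁ A' | ... | α_m A' | ε

C → g S becomes C → g S C'
C → , becomes C → , C'
C → C S becomes C' → S C'
Add C' → ε

Productions for other non-terminals are unchanged:
  S → ,
  S → ( g

Resulting grammar:
C → g S C'
C → , C'
C' → S C'
C' → ε
S → ,
S → ( g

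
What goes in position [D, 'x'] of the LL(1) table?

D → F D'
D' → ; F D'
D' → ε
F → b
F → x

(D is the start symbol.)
To find M[D, 'x'], we find productions for D where 'x' is in the predict set (PREDICT(N → α) = (FIRST(α) \ {ε}) ∪ (FOLLOW(N) if α ⇒* ε)).

Relevant sets:
  FIRST(F) = { 'b', 'x' }

D → F D': PREDICT = { 'b', 'x' }
  'x' is in predict set, so this production goes in M[D, 'x']

M[D, 'x'] = D → F D'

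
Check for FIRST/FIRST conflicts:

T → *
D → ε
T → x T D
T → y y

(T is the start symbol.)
Productions for T:
  T → *: FIRST = { '*' }
  T → x T D: FIRST = { 'x' }
  T → y y: FIRST = { 'y' }
D has only one production, so no FIRST/FIRST conflict is possible there.

All alternatives of each non-terminal have pairwise disjoint FIRST sets.

Answer: No FIRST/FIRST conflicts.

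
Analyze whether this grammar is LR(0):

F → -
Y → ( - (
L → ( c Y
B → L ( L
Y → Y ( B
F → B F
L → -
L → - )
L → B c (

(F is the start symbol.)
No. Shift-reduce conflict between [F → - .] and [L → - . )]

A grammar is LR(0) if no state in the canonical LR(0) collection has:
  - both a shift item (dot before a terminal) and a complete item (shift-reduce conflict), or
  - two or more complete items (reduce-reduce conflict; the accept item [F' → F .] counts as a complete item here).

Augment with F' → F and build the canonical LR(0) collection (I0 = CLOSURE({[F' → . F]}), then GOTO on every symbol after a dot until no new states appear). It has 21 states:
  I0: { [B → . L ( L], [F → . -], [F → . B F], [F' → . F], [L → . ( c Y], [L → . - )], [L → . -], [L → . B c (] }  — shift
  I1: { [L → ( . c Y] }  — shift
  I2: { [F → - .], [L → - . )], [L → - .] }  — shift, 2 reduces
  I3: { [B → . L ( L], [F → . -], [F → . B F], [F → B . F], [L → . ( c Y], [L → . - )], [L → . -], [L → . B c (], [L → B . c (] }  — shift
  I4: { [F' → F .] }  — accept
  I5: { [B → L . ( L] }  — shift
  I6: { [B → . L ( L], [B → L ( . L], [L → . ( c Y], [L → . - )], [L → . -], [L → . B c (] }  — shift
  I7: { [L → - . )], [L → - .] }  — shift, reduce
  I8: { [L → B . c (] }  — shift
  I9: { [B → L ( L .], [B → L . ( L] }  — shift, reduce
  I10: { [L → B c . (] }  — shift
  I11: { [L → B c ( .] }  — reduce
  I12: { [L → - ) .] }  — reduce
  I13: { [F → B F .] }  — reduce
  I14: { [L → ( c . Y], [Y → . ( - (], [Y → . Y ( B] }  — shift
  I15: { [Y → ( . - (] }  — shift
  I16: { [L → ( c Y .], [Y → Y . ( B] }  — shift, reduce
  I17: { [B → . L ( L], [L → . ( c Y], [L → . - )], [L → . -], [L → . B c (], [Y → Y ( . B] }  — shift
  I18: { [L → B . c (], [Y → Y ( B .] }  — shift, reduce
  I19: { [Y → ( - . (] }  — shift
  I20: { [Y → ( - ( .] }  — reduce

Conflict in state I2:
  Shift-reduce conflict between [F → - .] and [L → - . )]
So the grammar is NOT LR(0).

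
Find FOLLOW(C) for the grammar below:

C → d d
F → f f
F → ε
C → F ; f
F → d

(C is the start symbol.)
{ $ }

To compute FOLLOW(C), find every occurrence of C on a right-hand side N → α C β: add FIRST(β) \ {ε}, and if β is empty or nullable also add FOLLOW(N). Iterate to a fixed point.

C is the start symbol, so $ ∈ FOLLOW(C).
C does not occur on any right-hand side.

Taking the union: FOLLOW(C) = { $ }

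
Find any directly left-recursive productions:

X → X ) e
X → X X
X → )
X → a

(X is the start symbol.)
Yes, X is left-recursive

Direct left recursion occurs when N → N α for some non-terminal N (the right-hand side begins with the left-hand side itself).

X → X ) e: LEFT RECURSIVE (starts with X)
X → X X: LEFT RECURSIVE (starts with X)
X → ): starts with ')'
X → a: starts with a

The grammar has direct left recursion on: X.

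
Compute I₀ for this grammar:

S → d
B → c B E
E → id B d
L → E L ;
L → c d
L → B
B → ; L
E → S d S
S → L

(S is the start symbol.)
{ [B → . ; L], [B → . c B E], [E → . S d S], [E → . id B d], [L → . B], [L → . E L ;], [L → . c d], [S → . L], [S → . d], [S' → . S] }

First, augment the grammar with S' → S
I₀ = CLOSURE({ [S' → . S] }):
  [S' → . S] has the dot before S: add [S → . d], [S → . L]
  [S → . L] has the dot before L: add [L → . E L ;], [L → . c d], [L → . B]
  [L → . E L ;] has the dot before E: add [E → . id B d], [E → . S d S]
  [L → . B] has the dot before B: add [B → . c B E], [B → . ; L]
No further items can be added.

I₀ = { [B → . ; L], [B → . c B E], [E → . S d S], [E → . id B d], [L → . B], [L → . E L ;], [L → . c d], [S → . L], [S → . d], [S' → . S] }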